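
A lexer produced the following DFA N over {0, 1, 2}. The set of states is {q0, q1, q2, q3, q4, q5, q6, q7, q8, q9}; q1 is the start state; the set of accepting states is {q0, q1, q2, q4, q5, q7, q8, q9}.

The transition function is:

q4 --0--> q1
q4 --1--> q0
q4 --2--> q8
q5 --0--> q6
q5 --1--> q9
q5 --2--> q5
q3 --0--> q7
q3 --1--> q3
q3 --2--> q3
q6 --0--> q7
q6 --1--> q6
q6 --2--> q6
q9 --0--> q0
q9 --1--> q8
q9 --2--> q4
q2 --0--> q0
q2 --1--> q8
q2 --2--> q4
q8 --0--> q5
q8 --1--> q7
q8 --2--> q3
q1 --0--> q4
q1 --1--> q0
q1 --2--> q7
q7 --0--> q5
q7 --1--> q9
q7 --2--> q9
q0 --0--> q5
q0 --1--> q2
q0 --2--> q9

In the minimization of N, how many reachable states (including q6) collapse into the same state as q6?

2

Start with accepting vs non-accepting: {q0,q1,q2,q4,q5,q7,q8,q9} | {q3,q6}.
Split {q0,q1,q2,q4,q5,q7,q8,q9} by δ(·,0) → {q0,q1,q2,q4,q7,q8,q9} and {q5}.
On input 0, block {q0,q1,q2,q4,q7,q8,q9} splits into {q1,q2,q4,q9} and {q0,q7,q8}.
On input 0, block {q1,q2,q4,q9} splits into {q1,q4} and {q2,q9}.
On input 1, block {q0,q7,q8} splits into {q0,q7} and {q8}.
Split {q1,q4} by δ(·,2) → {q1} and {q4}.
No further refinement is possible. Final partition (7 blocks): {q1} | {q3,q6} | {q5} | {q0,q7} | {q2,q9} | {q8} | {q4}.
State q6 belongs to the block {q3,q6}, which has 2 states.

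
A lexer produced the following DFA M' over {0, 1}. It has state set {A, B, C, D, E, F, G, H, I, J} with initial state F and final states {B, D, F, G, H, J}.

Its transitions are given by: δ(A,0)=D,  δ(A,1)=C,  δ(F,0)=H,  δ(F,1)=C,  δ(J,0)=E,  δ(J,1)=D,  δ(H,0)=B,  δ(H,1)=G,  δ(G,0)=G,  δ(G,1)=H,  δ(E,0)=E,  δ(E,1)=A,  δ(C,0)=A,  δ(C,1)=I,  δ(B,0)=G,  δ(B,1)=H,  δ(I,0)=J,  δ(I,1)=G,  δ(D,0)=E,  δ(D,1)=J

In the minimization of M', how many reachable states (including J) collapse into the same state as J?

2

Initial partition by acceptance: {B,D,F,G,H,J} | {A,C,E,I}.
On input 0, block {B,D,F,G,H,J} splits into {B,F,G,H} and {D,J}.
On input 1, block {B,F,G,H} splits into {B,G,H} and {F}.
Refine {A,C,E,I} on symbol 0: members go to different blocks, giving {A,I} and {C,E}.
Refine {A,I} on symbol 1: members go to different blocks, giving {A} and {I}.
Split {C,E} by δ(·,0) → {C} and {E}.
Stable partition: {B,G,H} | {A} | {D,J} | {F} | {C} | {I} | {E} — 7 equivalence classes.
State J belongs to the block {D,J}, which has 2 states.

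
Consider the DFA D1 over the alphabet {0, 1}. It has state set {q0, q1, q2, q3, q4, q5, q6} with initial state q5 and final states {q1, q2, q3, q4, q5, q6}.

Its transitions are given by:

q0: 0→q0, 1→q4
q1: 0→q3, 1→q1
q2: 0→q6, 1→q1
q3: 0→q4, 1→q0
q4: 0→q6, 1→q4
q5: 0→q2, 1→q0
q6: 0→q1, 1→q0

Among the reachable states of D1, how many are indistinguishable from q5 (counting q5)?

Every state is reachable, so we keep all 7.
Initial partition by acceptance: {q1,q2,q3,q4,q5,q6} | {q0}.
Refine {q1,q2,q3,q4,q5,q6} on symbol 1: members go to different blocks, giving {q1,q2,q4} and {q3,q5,q6}.
Stable partition: {q1,q2,q4} | {q0} | {q3,q5,q6} — 3 equivalence classes.
The equivalence class containing q5 is {q3,q5,q6}, of size 3.

3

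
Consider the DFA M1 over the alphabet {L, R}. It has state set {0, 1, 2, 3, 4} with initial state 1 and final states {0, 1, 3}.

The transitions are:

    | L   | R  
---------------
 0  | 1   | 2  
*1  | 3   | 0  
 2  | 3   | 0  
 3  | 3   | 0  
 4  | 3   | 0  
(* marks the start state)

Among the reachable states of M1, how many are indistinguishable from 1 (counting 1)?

Reachable states from the start: {0,1,2,3}. Unreachable: {4} — drop them.
Start with accepting vs non-accepting: {0,1,3} | {2}.
Split {0,1,3} by δ(·,R) → {1,3} and {0}.
Stable partition: {1,3} | {2} | {0} — 3 equivalence classes.
State 1 belongs to the block {1,3}, which has 2 states.

2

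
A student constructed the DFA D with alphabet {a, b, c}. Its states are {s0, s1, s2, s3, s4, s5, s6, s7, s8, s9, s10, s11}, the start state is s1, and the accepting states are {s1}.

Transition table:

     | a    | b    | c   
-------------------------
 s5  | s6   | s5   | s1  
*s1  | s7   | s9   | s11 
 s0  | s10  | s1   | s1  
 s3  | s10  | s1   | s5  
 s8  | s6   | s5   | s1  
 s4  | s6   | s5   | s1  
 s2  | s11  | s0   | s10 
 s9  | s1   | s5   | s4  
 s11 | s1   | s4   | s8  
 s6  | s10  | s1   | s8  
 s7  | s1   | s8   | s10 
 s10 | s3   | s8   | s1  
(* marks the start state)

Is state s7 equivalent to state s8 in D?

No

Reachable states from the start: {s1,s3,s4,s5,s6,s7,s8,s9,s10,s11}. Unreachable: {s0,s2} — drop them.
Start with accepting vs non-accepting: {s1} | {s3,s4,s5,s6,s7,s8,s9,s10,s11}.
Refine {s3,s4,s5,s6,s7,s8,s9,s10,s11} on symbol a: members go to different blocks, giving {s3,s4,s5,s6,s8,s10} and {s7,s9,s11}.
Split {s3,s4,s5,s6,s8,s10} by δ(·,b) → {s4,s5,s8,s10} and {s3,s6}.
Stable partition: {s1} | {s4,s5,s8,s10} | {s7,s9,s11} | {s3,s6} — 4 equivalence classes.
s7 and s8 end up in different blocks, so they are distinguishable. For instance, the string 'a' is accepted from only s7.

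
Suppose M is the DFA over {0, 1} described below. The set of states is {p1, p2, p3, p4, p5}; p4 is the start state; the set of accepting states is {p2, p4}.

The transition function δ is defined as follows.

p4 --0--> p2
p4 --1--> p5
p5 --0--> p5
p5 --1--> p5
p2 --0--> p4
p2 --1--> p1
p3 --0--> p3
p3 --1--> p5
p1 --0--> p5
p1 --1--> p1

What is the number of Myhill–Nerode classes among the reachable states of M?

2

First remove the unreachable states {p3}; 4 states remain.
P0 = {p2,p4} | {p1,p5}.
No further refinement is possible. Final partition (2 blocks): {p2,p4} | {p1,p5}.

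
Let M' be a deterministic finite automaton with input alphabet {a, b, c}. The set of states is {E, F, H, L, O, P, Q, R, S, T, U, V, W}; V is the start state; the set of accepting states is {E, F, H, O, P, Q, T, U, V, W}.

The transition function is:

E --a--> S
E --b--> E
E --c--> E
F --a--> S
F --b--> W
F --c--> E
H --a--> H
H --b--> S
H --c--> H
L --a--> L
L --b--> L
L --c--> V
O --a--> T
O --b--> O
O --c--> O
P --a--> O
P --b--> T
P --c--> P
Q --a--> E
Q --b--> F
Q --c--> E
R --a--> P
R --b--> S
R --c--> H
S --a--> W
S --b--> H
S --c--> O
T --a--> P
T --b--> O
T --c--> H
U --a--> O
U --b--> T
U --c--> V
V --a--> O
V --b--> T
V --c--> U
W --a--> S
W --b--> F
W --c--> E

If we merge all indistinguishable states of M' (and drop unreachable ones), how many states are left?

6

States {L,Q,R} cannot be reached from the start state, so discard them.
P0 = {E,F,H,O,P,T,U,V,W} | {S}.
Split {E,F,H,O,P,T,U,V,W} by δ(·,a) → {H,O,P,T,U,V} and {E,F,W}.
On input b, block {H,O,P,T,U,V} splits into {O,P,T,U,V} and {H}.
Refine {O,P,T,U,V} on symbol c: members go to different blocks, giving {O,P,U,V} and {T}.
On input a, block {O,P,U,V} splits into {P,U,V} and {O}.
No further refinement is possible. Final partition (6 blocks): {P,U,V} | {S} | {E,F,W} | {H} | {T} | {O}.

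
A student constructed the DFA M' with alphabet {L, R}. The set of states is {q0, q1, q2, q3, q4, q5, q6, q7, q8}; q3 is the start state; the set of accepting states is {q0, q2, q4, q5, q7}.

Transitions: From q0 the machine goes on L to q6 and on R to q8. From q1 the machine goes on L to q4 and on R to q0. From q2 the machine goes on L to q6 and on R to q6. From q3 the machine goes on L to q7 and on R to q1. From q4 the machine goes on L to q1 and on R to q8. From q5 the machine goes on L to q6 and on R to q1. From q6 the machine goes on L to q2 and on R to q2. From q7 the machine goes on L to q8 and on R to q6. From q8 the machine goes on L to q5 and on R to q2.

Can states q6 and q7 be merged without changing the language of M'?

Initial partition by acceptance: {q0,q2,q4,q5,q7} | {q1,q3,q6,q8}.
On input R, block {q1,q3,q6,q8} splits into {q1,q6,q8} and {q3}.
No further refinement is possible. Final partition (3 blocks): {q0,q2,q4,q5,q7} | {q1,q6,q8} | {q3}.
q6 and q7 end up in different blocks, so they are distinguishable. For instance, the string 'ε' is accepted from only q7.

No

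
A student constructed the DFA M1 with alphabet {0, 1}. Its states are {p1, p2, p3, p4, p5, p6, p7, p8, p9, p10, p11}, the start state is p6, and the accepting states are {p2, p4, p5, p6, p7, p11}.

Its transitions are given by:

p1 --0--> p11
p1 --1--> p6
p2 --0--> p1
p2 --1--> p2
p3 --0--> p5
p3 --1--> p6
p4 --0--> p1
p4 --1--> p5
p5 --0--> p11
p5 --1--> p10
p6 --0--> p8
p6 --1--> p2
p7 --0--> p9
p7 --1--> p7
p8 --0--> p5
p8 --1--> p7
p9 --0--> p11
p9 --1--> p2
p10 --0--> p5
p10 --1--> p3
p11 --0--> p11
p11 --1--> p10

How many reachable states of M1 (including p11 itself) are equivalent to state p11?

2

States {p4} cannot be reached from the start state, so discard them.
Start with accepting vs non-accepting: {p2,p5,p6,p7,p11} | {p1,p3,p8,p9,p10}.
Split {p2,p5,p6,p7,p11} by δ(·,0) → {p2,p6,p7} and {p5,p11}.
On input 1, block {p1,p3,p8,p9,p10} splits into {p1,p3,p8,p9} and {p10}.
The partition is now stable with 4 blocks: {p2,p6,p7} | {p1,p3,p8,p9} | {p5,p11} | {p10}.
State p11 belongs to the block {p5,p11}, which has 2 states.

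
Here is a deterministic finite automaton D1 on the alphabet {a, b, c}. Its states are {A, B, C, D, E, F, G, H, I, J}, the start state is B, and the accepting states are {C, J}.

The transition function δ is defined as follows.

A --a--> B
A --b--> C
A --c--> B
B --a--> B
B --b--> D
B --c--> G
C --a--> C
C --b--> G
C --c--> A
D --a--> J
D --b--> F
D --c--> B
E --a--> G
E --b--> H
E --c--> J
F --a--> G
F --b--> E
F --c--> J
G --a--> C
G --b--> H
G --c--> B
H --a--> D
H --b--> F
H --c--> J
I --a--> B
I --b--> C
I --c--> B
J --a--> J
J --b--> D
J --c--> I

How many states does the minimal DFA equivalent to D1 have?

5

Start with accepting vs non-accepting: {C,J} | {A,B,D,E,F,G,H,I}.
Split {A,B,D,E,F,G,H,I} by δ(·,a) → {A,B,E,F,H,I} and {D,G}.
Split {A,B,E,F,H,I} by δ(·,a) → {A,B,I} and {E,F,H}.
Refine {A,B,I} on symbol b: members go to different blocks, giving {A,I} and {B}.
Stable partition: {C,J} | {A,I} | {D,G} | {E,F,H} | {B} — 5 equivalence classes.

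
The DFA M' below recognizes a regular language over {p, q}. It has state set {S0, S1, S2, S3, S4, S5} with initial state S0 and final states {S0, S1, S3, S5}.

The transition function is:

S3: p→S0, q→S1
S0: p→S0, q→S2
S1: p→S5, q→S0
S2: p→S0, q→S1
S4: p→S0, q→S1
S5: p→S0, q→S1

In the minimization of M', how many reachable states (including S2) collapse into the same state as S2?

1

Reachable states from the start: {S0,S1,S2,S5}. Unreachable: {S3,S4} — drop them.
Start with accepting vs non-accepting: {S0,S1,S5} | {S2}.
Split {S0,S1,S5} by δ(·,q) → {S1,S5} and {S0}.
On input p, block {S1,S5} splits into {S1} and {S5}.
Stable partition: {S1} | {S2} | {S0} | {S5} — 4 equivalence classes.
State S2 belongs to the block {S2}, which has 1 states.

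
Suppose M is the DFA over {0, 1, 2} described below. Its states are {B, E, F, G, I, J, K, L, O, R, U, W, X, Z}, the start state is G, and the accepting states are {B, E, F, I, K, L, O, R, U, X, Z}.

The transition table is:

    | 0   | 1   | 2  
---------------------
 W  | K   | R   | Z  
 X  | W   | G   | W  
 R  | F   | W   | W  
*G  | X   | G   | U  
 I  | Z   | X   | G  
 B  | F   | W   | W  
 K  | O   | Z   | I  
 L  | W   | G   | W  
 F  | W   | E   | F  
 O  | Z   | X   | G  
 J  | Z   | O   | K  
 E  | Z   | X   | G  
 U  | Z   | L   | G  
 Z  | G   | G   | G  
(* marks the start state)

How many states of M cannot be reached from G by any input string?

2

No path from G leads to B, J; the other 12 states are all reachable.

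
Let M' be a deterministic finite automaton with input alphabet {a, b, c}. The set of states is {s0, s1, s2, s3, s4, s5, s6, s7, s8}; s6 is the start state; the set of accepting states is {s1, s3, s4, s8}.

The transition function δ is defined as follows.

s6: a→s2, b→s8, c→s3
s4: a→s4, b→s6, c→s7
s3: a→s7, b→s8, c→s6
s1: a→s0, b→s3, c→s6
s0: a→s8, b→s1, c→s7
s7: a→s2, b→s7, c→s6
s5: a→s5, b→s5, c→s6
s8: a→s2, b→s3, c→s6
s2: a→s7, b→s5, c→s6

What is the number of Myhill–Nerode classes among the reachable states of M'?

3

First remove the unreachable states {s0,s1,s4}; 6 states remain.
P0 = {s3,s8} | {s2,s5,s6,s7}.
Refine {s2,s5,s6,s7} on symbol b: members go to different blocks, giving {s2,s5,s7} and {s6}.
The partition is now stable with 3 blocks: {s3,s8} | {s2,s5,s7} | {s6}.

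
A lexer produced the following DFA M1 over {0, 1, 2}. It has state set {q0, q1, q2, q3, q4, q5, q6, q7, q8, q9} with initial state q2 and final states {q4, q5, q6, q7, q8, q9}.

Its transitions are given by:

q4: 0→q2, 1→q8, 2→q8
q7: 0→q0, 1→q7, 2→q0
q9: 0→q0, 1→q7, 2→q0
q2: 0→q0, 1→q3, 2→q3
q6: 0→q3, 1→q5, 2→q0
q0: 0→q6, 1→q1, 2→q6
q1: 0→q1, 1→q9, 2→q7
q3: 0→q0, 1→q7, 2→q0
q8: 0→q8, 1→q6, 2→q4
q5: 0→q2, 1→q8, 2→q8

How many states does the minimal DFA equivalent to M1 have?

Initial partition by acceptance: {q4,q5,q6,q7,q8,q9} | {q0,q1,q2,q3}.
Split {q4,q5,q6,q7,q8,q9} by δ(·,0) → {q4,q5,q6,q7,q9} and {q8}.
Split {q4,q5,q6,q7,q9} by δ(·,1) → {q6,q7,q9} and {q4,q5}.
Refine {q6,q7,q9} on symbol 1: members go to different blocks, giving {q7,q9} and {q6}.
On input 0, block {q0,q1,q2,q3} splits into {q1,q2,q3} and {q0}.
Split {q1,q2,q3} by δ(·,0) → {q2,q3} and {q1}.
On input 1, block {q2,q3} splits into {q2} and {q3}.
Stable partition: {q7,q9} | {q2} | {q8} | {q4,q5} | {q6} | {q0} | {q1} | {q3} — 8 equivalence classes.

8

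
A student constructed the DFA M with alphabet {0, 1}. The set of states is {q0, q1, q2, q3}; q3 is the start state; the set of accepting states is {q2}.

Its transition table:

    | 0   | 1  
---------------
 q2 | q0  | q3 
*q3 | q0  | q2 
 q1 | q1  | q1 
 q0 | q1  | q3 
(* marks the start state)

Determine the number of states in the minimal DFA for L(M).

All states are reachable from the start state.
P0 = {q2} | {q0,q1,q3}.
Refine {q0,q1,q3} on symbol 1: members go to different blocks, giving {q0,q1} and {q3}.
Refine {q0,q1} on symbol 1: members go to different blocks, giving {q0} and {q1}.
The partition is now stable with 4 blocks: {q2} | {q0} | {q3} | {q1}.

4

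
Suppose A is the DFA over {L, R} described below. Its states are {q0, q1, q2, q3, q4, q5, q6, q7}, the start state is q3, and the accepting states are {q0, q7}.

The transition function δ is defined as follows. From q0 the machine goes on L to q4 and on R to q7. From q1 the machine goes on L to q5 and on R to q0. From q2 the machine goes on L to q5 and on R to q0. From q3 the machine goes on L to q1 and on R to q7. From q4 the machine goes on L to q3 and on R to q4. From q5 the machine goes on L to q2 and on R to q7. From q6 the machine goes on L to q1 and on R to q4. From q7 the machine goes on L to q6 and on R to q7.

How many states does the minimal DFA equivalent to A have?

3

All states are reachable from the start state.
P0 = {q0,q7} | {q1,q2,q3,q4,q5,q6}.
Split {q1,q2,q3,q4,q5,q6} by δ(·,R) → {q1,q2,q3,q5} and {q4,q6}.
Stable partition: {q0,q7} | {q1,q2,q3,q5} | {q4,q6} — 3 equivalence classes.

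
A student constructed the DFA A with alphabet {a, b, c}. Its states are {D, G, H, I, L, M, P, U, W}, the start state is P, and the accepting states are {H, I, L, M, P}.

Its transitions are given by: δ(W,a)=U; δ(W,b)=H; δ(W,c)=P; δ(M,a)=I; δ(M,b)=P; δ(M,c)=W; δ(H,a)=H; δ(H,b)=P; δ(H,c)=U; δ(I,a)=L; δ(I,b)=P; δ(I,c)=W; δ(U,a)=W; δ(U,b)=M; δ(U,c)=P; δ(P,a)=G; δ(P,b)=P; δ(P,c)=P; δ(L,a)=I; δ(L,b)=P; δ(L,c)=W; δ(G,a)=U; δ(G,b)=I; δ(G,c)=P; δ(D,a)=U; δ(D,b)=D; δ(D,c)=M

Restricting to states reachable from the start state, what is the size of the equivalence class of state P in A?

Reachable states from the start: {G,H,I,L,M,P,U,W}. Unreachable: {D} — drop them.
Start with accepting vs non-accepting: {H,I,L,M,P} | {G,U,W}.
On input a, block {H,I,L,M,P} splits into {H,I,L,M} and {P}.
The partition is now stable with 3 blocks: {H,I,L,M} | {G,U,W} | {P}.
The equivalence class containing P is {P}, of size 1.

1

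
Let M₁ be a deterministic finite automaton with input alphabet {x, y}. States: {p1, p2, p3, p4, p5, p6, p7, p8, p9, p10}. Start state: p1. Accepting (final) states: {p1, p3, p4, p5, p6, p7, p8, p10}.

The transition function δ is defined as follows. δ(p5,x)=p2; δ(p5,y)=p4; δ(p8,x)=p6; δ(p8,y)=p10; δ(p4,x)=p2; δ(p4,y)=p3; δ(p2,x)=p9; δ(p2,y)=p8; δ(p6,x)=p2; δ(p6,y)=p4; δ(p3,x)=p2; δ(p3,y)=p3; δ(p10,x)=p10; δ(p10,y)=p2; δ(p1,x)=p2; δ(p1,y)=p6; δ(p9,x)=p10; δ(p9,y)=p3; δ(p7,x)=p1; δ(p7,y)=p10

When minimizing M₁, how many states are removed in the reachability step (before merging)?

2

No path from p1 leads to p5, p7; the other 8 states are all reachable.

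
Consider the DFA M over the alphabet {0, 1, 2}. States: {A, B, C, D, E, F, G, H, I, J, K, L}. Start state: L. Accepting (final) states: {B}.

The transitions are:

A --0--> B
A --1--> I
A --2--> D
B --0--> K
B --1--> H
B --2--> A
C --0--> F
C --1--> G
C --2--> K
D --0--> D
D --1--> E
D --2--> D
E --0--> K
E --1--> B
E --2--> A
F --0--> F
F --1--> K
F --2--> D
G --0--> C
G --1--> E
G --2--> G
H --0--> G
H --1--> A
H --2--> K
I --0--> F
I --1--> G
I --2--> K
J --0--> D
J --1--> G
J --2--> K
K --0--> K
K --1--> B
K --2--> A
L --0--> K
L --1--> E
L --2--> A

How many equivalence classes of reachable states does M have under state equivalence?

8

Reachable states from the start: {A,B,C,D,E,F,G,H,I,K,L}. Unreachable: {J} — drop them.
Start with accepting vs non-accepting: {B} | {A,C,D,E,F,G,H,I,K,L}.
Refine {A,C,D,E,F,G,H,I,K,L} on symbol 0: members go to different blocks, giving {C,D,E,F,G,H,I,K,L} and {A}.
Split {C,D,E,F,G,H,I,K,L} by δ(·,1) → {C,D,F,G,I,L} and {E,K} and {H}.
On input 0, block {C,D,F,G,I,L} splits into {C,D,F,G,I} and {L}.
On input 1, block {C,D,F,G,I} splits into {D,F,G} and {C,I}.
Refine {D,F,G} on symbol 0: members go to different blocks, giving {D,F} and {G}.
No further refinement is possible. Final partition (8 blocks): {B} | {D,F} | {A} | {E,K} | {H} | {L} | {C,I} | {G}.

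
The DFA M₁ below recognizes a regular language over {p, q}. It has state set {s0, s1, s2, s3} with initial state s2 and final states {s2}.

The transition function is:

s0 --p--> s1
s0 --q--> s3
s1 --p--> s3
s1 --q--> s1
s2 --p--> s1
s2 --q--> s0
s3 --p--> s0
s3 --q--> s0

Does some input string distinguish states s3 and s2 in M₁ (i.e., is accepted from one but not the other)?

Every state is reachable, so we keep all 4.
Initial partition by acceptance: {s2} | {s0,s1,s3}.
No further refinement is possible. Final partition (2 blocks): {s2} | {s0,s1,s3}.
s3 and s2 end up in different blocks, so they are distinguishable. For instance, the string 'ε' is accepted from only s2.

Yes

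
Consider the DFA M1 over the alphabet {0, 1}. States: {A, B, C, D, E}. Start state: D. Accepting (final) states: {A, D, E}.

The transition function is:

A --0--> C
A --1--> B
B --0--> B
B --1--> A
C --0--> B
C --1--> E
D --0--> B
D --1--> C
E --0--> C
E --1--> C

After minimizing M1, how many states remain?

Initial partition by acceptance: {A,D,E} | {B,C}.
The partition is now stable with 2 blocks: {A,D,E} | {B,C}.

2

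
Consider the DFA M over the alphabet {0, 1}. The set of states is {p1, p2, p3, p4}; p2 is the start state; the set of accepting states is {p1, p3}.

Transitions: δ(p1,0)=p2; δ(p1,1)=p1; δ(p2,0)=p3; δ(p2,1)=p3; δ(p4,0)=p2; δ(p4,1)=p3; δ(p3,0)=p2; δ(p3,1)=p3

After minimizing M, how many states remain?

2

States {p1,p4} cannot be reached from the start state, so discard them.
P0 = {p3} | {p2}.
Stable partition: {p3} | {p2} — 2 equivalence classes.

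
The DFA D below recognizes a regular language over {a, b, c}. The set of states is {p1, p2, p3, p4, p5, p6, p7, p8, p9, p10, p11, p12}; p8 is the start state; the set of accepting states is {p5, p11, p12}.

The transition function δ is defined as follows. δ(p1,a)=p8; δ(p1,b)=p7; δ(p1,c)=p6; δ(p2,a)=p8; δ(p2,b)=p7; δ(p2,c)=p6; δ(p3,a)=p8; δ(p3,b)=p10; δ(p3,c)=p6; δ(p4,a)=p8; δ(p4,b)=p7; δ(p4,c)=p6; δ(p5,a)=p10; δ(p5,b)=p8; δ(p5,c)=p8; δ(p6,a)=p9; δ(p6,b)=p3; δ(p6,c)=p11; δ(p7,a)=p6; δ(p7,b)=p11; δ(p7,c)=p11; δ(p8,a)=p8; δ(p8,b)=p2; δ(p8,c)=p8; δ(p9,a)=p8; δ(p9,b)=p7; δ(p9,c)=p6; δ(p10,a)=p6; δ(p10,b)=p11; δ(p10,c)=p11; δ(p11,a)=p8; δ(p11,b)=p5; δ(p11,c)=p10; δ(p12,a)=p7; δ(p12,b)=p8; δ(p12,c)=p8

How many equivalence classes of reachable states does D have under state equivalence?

States {p1,p4,p12} cannot be reached from the start state, so discard them.
Start with accepting vs non-accepting: {p5,p11} | {p2,p3,p6,p7,p8,p9,p10}.
Split {p5,p11} by δ(·,b) → {p5} and {p11}.
Split {p2,p3,p6,p7,p8,p9,p10} by δ(·,b) → {p2,p3,p6,p8,p9} and {p7,p10}.
Split {p2,p3,p6,p8,p9} by δ(·,b) → {p2,p3,p9} and {p6,p8}.
On input a, block {p6,p8} splits into {p6} and {p8}.
Stable partition: {p5} | {p2,p3,p9} | {p11} | {p7,p10} | {p6} | {p8} — 6 equivalence classes.

6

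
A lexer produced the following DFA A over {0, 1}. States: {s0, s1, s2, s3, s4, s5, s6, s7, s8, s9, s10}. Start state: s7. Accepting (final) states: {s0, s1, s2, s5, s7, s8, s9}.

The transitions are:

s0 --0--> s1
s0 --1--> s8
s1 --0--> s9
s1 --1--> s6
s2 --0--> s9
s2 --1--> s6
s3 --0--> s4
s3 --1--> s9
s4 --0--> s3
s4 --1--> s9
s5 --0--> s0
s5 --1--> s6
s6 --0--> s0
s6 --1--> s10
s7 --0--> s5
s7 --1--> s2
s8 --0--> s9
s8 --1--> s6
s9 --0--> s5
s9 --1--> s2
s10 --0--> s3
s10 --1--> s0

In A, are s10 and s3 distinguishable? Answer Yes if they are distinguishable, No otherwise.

Initial partition by acceptance: {s0,s1,s2,s5,s7,s8,s9} | {s3,s4,s6,s10}.
On input 1, block {s0,s1,s2,s5,s7,s8,s9} splits into {s1,s2,s5,s8} and {s0,s7,s9}.
Split {s3,s4,s6,s10} by δ(·,0) → {s3,s4,s10} and {s6}.
No further refinement is possible. Final partition (4 blocks): {s1,s2,s5,s8} | {s3,s4,s10} | {s0,s7,s9} | {s6}.
s10 and s3 lie in the same block of the stable partition, so they are equivalent — no string distinguishes them.

No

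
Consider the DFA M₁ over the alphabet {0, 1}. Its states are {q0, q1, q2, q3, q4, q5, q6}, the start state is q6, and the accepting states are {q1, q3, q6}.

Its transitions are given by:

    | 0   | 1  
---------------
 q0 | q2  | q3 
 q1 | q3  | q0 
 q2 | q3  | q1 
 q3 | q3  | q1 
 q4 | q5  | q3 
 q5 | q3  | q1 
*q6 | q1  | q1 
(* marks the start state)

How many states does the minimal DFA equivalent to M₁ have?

First remove the unreachable states {q4,q5}; 5 states remain.
Initial partition by acceptance: {q1,q3,q6} | {q0,q2}.
Refine {q1,q3,q6} on symbol 1: members go to different blocks, giving {q3,q6} and {q1}.
Split {q3,q6} by δ(·,0) → {q3} and {q6}.
Refine {q0,q2} on symbol 0: members go to different blocks, giving {q0} and {q2}.
Stable partition: {q3} | {q0} | {q1} | {q6} | {q2} — 5 equivalence classes.

5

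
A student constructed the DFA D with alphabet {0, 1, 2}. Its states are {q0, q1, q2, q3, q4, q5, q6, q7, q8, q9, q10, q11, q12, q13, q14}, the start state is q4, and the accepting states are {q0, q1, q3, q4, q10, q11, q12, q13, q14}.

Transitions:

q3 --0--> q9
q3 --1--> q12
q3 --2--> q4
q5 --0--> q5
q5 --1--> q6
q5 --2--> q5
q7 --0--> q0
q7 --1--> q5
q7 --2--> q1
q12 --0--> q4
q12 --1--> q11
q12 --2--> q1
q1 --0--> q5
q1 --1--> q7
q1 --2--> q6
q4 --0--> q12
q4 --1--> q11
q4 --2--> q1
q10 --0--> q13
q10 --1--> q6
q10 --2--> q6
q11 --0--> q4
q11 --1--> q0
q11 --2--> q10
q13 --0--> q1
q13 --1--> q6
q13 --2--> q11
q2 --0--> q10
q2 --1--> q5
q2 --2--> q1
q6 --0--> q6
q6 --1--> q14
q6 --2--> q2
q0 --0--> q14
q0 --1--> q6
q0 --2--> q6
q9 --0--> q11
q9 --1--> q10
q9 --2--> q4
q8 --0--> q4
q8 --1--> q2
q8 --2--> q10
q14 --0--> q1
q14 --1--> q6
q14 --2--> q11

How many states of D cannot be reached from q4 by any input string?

3

BFS from q4 reaches {q0, q1, q2, q4, q5, q6, q7, q10, q11, q12, q13, q14}; the 3 state(s) q3, q8, q9 are never visited.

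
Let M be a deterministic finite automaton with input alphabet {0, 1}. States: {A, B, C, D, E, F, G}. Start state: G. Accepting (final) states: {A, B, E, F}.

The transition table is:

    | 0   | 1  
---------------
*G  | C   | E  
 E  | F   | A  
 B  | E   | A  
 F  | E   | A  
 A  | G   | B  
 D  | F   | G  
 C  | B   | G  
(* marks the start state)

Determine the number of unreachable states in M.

BFS from G reaches {A, B, C, E, F, G}; the 1 state(s) D are never visited.

1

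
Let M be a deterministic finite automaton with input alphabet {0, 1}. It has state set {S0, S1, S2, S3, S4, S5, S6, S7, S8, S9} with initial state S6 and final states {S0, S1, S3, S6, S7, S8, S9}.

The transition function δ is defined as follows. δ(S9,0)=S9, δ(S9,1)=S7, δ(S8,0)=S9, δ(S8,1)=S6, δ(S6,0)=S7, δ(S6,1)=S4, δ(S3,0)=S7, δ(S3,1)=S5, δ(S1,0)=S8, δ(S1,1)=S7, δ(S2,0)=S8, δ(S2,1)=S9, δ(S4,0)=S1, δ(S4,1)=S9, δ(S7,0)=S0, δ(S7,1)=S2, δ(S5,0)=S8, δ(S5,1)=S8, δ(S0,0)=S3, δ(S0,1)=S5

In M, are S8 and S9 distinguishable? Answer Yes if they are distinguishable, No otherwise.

No

Start with accepting vs non-accepting: {S0,S1,S3,S6,S7,S8,S9} | {S2,S4,S5}.
Split {S0,S1,S3,S6,S7,S8,S9} by δ(·,1) → {S0,S3,S6,S7} and {S1,S8,S9}.
Stable partition: {S0,S3,S6,S7} | {S2,S4,S5} | {S1,S8,S9} — 3 equivalence classes.
S8 and S9 lie in the same block of the stable partition, so they are equivalent — no string distinguishes them.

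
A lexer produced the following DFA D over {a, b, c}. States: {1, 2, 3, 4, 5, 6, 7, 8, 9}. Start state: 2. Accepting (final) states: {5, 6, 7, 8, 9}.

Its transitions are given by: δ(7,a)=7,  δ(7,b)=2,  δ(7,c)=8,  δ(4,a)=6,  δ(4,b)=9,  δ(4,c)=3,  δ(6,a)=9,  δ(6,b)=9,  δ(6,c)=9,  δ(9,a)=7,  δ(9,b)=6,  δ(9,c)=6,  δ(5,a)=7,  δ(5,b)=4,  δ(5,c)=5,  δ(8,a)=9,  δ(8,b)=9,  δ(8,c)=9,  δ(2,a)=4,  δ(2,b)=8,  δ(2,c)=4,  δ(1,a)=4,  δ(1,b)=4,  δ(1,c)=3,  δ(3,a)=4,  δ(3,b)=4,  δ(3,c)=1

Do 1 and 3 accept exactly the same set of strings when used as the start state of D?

Yes

States {5} cannot be reached from the start state, so discard them.
P0 = {6,7,8,9} | {1,2,3,4}.
Split {6,7,8,9} by δ(·,b) → {6,8,9} and {7}.
Split {6,8,9} by δ(·,a) → {6,8} and {9}.
Split {1,2,3,4} by δ(·,a) → {1,2,3} and {4}.
Split {1,2,3} by δ(·,b) → {1,3} and {2}.
No further refinement is possible. Final partition (6 blocks): {6,8} | {1,3} | {7} | {9} | {4} | {2}.
1 and 3 lie in the same block of the stable partition, so they are equivalent — no string distinguishes them.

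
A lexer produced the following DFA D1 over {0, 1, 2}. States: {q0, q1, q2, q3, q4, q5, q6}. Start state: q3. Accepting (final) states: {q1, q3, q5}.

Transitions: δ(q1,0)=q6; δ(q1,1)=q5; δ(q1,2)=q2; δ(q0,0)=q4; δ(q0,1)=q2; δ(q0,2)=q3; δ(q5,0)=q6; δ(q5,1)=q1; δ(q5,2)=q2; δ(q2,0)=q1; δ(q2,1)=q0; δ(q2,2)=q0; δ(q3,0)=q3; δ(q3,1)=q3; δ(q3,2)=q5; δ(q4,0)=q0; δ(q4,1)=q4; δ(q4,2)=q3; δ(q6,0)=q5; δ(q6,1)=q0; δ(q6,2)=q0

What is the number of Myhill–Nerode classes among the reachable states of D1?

5

Start with accepting vs non-accepting: {q1,q3,q5} | {q0,q2,q4,q6}.
On input 0, block {q1,q3,q5} splits into {q1,q5} and {q3}.
Refine {q0,q2,q4,q6} on symbol 0: members go to different blocks, giving {q0,q4} and {q2,q6}.
On input 1, block {q0,q4} splits into {q0} and {q4}.
No further refinement is possible. Final partition (5 blocks): {q1,q5} | {q0} | {q3} | {q2,q6} | {q4}.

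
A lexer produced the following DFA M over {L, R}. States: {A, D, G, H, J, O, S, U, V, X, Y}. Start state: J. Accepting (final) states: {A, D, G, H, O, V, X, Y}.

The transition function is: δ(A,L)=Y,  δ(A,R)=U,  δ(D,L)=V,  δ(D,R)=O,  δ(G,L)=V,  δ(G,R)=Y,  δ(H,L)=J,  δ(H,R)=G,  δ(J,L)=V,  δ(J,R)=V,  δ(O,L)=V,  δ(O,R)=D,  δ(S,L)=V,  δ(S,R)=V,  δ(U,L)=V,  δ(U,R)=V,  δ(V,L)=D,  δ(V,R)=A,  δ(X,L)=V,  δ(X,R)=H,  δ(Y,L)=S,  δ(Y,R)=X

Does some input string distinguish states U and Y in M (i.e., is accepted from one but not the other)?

Every state is reachable, so we keep all 11.
Start with accepting vs non-accepting: {A,D,G,H,O,V,X,Y} | {J,S,U}.
Refine {A,D,G,H,O,V,X,Y} on symbol L: members go to different blocks, giving {A,D,G,O,V,X} and {H,Y}.
Split {A,D,G,O,V,X} by δ(·,L) → {D,G,O,V,X} and {A}.
Split {D,G,O,V,X} by δ(·,R) → {G,X} and {D,O} and {V}.
Stable partition: {G,X} | {J,S,U} | {H,Y} | {A} | {D,O} | {V} — 6 equivalence classes.
U and Y end up in different blocks, so they are distinguishable. For instance, the string 'ε' is accepted from only Y.

Yes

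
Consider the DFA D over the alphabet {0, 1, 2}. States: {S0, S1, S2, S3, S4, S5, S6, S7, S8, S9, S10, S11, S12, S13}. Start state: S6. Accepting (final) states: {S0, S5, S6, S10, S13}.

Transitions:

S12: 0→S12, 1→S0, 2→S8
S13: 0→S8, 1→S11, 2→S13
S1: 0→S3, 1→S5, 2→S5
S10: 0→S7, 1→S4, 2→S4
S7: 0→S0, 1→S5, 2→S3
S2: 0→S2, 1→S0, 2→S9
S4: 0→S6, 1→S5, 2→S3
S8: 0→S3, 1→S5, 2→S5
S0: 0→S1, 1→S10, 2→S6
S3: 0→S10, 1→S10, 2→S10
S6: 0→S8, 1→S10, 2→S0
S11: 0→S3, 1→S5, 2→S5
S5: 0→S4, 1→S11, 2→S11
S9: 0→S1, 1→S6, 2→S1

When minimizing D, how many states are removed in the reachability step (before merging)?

BFS from S6 reaches {S0, S1, S3, S4, S5, S6, S7, S8, S10, S11}; the 4 state(s) S2, S9, S12, S13 are never visited.

4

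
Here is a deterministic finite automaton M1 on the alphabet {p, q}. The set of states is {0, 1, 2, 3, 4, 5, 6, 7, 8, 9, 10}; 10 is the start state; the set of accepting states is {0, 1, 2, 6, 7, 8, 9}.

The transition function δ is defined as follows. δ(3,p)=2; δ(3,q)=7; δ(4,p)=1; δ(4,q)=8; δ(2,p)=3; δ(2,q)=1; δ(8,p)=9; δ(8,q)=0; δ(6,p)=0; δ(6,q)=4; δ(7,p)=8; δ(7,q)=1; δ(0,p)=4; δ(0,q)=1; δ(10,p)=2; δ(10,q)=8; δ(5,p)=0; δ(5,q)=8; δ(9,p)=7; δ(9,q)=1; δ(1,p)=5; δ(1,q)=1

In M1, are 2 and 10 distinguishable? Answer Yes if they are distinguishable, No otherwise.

Reachable states from the start: {0,1,2,3,4,5,7,8,9,10}. Unreachable: {6} — drop them.
Initial partition by acceptance: {0,1,2,7,8,9} | {3,4,5,10}.
On input p, block {0,1,2,7,8,9} splits into {0,1,2} and {7,8,9}.
The partition is now stable with 3 blocks: {0,1,2} | {3,4,5,10} | {7,8,9}.
2 and 10 end up in different blocks, so they are distinguishable. For instance, the string 'ε' is accepted from only 2.

Yes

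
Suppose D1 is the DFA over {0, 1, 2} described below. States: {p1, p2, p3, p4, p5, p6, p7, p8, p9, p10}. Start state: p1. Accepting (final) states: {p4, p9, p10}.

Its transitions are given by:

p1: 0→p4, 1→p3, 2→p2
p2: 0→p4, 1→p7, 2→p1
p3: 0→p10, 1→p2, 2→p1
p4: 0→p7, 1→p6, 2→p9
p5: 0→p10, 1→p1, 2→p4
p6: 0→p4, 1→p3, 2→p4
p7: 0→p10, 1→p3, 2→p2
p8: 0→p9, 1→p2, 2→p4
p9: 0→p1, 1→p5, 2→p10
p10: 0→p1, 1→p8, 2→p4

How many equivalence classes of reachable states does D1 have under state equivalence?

3

All states are reachable from the start state.
P0 = {p4,p9,p10} | {p1,p2,p3,p5,p6,p7,p8}.
On input 2, block {p1,p2,p3,p5,p6,p7,p8} splits into {p1,p2,p3,p7} and {p5,p6,p8}.
Stable partition: {p4,p9,p10} | {p1,p2,p3,p7} | {p5,p6,p8} — 3 equivalence classes.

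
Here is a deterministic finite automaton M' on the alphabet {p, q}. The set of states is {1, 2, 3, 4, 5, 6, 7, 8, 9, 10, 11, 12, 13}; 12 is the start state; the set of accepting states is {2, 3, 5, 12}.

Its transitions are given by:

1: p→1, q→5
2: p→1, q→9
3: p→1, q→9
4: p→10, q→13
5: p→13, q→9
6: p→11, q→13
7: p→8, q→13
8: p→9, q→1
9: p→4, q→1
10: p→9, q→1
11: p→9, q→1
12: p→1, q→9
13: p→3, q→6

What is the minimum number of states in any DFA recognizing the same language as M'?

7

States {2,7,8} cannot be reached from the start state, so discard them.
P0 = {3,5,12} | {1,4,6,9,10,11,13}.
Refine {1,4,6,9,10,11,13} on symbol p: members go to different blocks, giving {1,4,6,9,10,11} and {13}.
On input p, block {3,5,12} splits into {3,12} and {5}.
On input q, block {1,4,6,9,10,11} splits into {9,10,11} and {4,6} and {1}.
Refine {9,10,11} on symbol p: members go to different blocks, giving {10,11} and {9}.
Stable partition: {3,12} | {10,11} | {13} | {5} | {4,6} | {1} | {9} — 7 equivalence classes.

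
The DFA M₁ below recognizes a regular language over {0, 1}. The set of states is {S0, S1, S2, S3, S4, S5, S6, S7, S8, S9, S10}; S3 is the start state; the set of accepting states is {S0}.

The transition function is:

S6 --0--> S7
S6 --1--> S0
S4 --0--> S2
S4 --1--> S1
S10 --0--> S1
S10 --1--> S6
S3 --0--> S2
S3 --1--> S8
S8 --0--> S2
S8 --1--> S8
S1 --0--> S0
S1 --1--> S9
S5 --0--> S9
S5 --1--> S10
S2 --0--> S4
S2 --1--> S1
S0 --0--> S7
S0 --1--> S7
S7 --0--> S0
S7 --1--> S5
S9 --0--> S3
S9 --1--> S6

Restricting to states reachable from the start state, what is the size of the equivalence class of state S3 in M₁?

All states are reachable from the start state.
P0 = {S0} | {S1,S2,S3,S4,S5,S6,S7,S8,S9,S10}.
On input 0, block {S1,S2,S3,S4,S5,S6,S7,S8,S9,S10} splits into {S2,S3,S4,S5,S6,S8,S9,S10} and {S1,S7}.
Split {S2,S3,S4,S5,S6,S8,S9,S10} by δ(·,0) → {S2,S3,S4,S5,S8,S9} and {S6,S10}.
On input 1, block {S2,S3,S4,S5,S8,S9} splits into {S2,S4} and {S3,S8} and {S5,S9}.
On input 1, block {S6,S10} splits into {S6} and {S10}.
Refine {S5,S9} on symbol 0: members go to different blocks, giving {S5} and {S9}.
On input 1, block {S1,S7} splits into {S1} and {S7}.
The partition is now stable with 9 blocks: {S0} | {S2,S4} | {S1} | {S6} | {S3,S8} | {S5} | {S10} | {S9} | {S7}.
State S3 belongs to the block {S3,S8}, which has 2 states.

2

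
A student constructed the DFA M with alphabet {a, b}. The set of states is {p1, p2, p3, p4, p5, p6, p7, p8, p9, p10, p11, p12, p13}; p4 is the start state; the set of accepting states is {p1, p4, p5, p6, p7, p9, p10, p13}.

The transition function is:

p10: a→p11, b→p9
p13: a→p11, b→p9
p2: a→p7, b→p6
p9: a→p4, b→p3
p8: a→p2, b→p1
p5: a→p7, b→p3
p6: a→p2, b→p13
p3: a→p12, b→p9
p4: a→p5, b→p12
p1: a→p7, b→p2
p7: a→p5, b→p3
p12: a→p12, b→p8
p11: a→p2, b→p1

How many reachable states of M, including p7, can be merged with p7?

States {p10} cannot be reached from the start state, so discard them.
Initial partition by acceptance: {p1,p4,p5,p6,p7,p9,p13} | {p2,p3,p8,p11,p12}.
Split {p1,p4,p5,p6,p7,p9,p13} by δ(·,a) → {p1,p4,p5,p7,p9} and {p6,p13}.
On input a, block {p2,p3,p8,p11,p12} splits into {p3,p8,p11,p12} and {p2}.
Split {p1,p4,p5,p7,p9} by δ(·,b) → {p4,p5,p7,p9} and {p1}.
Split {p3,p8,p11,p12} by δ(·,a) → {p3,p12} and {p8,p11}.
On input b, block {p3,p12} splits into {p3} and {p12}.
On input b, block {p4,p5,p7,p9} splits into {p5,p7,p9} and {p4}.
Refine {p5,p7,p9} on symbol a: members go to different blocks, giving {p5,p7} and {p9}.
Refine {p6,p13} on symbol a: members go to different blocks, giving {p6} and {p13}.
Stable partition: {p5,p7} | {p3} | {p6} | {p2} | {p1} | {p8,p11} | {p12} | {p4} | {p9} | {p13} — 10 equivalence classes.
The equivalence class containing p7 is {p5,p7}, of size 2.

2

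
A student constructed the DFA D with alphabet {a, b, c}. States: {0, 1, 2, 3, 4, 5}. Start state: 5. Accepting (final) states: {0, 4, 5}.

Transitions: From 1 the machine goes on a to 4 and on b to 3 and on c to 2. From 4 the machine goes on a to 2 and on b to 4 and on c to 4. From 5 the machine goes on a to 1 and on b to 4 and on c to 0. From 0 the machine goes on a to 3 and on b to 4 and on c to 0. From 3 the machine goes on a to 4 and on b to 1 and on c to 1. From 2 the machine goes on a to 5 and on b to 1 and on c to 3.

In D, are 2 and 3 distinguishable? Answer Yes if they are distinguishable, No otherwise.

Every state is reachable, so we keep all 6.
Initial partition by acceptance: {0,4,5} | {1,2,3}.
The partition is now stable with 2 blocks: {0,4,5} | {1,2,3}.
2 and 3 lie in the same block of the stable partition, so they are equivalent — no string distinguishes them.

No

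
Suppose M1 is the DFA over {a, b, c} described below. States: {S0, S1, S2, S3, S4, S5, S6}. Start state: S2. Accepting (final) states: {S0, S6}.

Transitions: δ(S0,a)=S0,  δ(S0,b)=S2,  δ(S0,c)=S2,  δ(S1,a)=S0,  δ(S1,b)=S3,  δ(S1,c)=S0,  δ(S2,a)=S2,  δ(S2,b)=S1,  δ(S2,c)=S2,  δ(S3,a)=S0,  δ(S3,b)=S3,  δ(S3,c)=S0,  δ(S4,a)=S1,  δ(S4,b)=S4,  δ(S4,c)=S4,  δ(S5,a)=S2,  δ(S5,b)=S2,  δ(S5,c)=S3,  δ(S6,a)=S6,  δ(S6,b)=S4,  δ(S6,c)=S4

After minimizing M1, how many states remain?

3

First remove the unreachable states {S4,S5,S6}; 4 states remain.
P0 = {S0} | {S1,S2,S3}.
Refine {S1,S2,S3} on symbol a: members go to different blocks, giving {S1,S3} and {S2}.
The partition is now stable with 3 blocks: {S0} | {S1,S3} | {S2}.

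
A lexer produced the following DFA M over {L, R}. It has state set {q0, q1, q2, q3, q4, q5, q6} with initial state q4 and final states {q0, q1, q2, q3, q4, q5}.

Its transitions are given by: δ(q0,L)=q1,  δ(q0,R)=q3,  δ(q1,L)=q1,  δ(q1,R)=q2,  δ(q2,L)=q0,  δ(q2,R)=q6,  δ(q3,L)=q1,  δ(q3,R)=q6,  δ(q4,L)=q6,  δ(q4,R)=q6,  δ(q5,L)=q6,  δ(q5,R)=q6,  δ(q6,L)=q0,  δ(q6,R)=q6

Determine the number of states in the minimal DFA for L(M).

4

First remove the unreachable states {q5}; 6 states remain.
P0 = {q0,q1,q2,q3,q4} | {q6}.
On input L, block {q0,q1,q2,q3,q4} splits into {q0,q1,q2,q3} and {q4}.
On input R, block {q0,q1,q2,q3} splits into {q0,q1} and {q2,q3}.
No further refinement is possible. Final partition (4 blocks): {q0,q1} | {q6} | {q4} | {q2,q3}.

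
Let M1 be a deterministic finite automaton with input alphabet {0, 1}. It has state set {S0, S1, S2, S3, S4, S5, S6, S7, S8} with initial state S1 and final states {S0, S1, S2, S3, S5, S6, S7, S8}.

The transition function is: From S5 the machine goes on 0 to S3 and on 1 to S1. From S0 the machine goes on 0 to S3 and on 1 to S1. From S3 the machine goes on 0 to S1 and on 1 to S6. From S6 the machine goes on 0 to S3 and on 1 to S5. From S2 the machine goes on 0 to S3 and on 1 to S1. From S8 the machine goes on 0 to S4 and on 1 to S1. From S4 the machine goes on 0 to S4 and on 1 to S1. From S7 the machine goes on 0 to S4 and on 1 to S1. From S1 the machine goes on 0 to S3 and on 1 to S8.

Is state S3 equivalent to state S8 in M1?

No

Reachable states from the start: {S1,S3,S4,S5,S6,S8}. Unreachable: {S0,S2,S7} — drop them.
Start with accepting vs non-accepting: {S1,S3,S5,S6,S8} | {S4}.
Split {S1,S3,S5,S6,S8} by δ(·,0) → {S1,S3,S5,S6} and {S8}.
On input 1, block {S1,S3,S5,S6} splits into {S3,S5,S6} and {S1}.
Split {S3,S5,S6} by δ(·,0) → {S5,S6} and {S3}.
Split {S5,S6} by δ(·,1) → {S5} and {S6}.
The partition is now stable with 6 blocks: {S5} | {S4} | {S8} | {S1} | {S3} | {S6}.
S3 and S8 end up in different blocks, so they are distinguishable. For instance, the string '0' is accepted from only S3.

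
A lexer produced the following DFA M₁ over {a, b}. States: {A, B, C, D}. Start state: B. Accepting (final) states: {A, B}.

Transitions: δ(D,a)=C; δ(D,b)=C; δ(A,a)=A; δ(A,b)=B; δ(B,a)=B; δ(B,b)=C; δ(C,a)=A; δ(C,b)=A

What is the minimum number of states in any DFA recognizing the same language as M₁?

Reachable states from the start: {A,B,C}. Unreachable: {D} — drop them.
Initial partition by acceptance: {A,B} | {C}.
Refine {A,B} on symbol b: members go to different blocks, giving {A} and {B}.
Stable partition: {A} | {C} | {B} — 3 equivalence classes.

3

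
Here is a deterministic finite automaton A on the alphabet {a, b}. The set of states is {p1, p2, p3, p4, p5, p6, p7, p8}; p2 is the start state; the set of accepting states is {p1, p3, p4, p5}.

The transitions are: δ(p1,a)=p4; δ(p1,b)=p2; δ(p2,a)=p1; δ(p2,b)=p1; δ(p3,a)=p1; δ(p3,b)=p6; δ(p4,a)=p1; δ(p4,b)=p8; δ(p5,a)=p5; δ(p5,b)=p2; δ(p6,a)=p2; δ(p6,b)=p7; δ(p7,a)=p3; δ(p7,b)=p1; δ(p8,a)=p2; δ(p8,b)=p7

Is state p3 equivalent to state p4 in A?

First remove the unreachable states {p5}; 7 states remain.
Start with accepting vs non-accepting: {p1,p3,p4} | {p2,p6,p7,p8}.
On input a, block {p2,p6,p7,p8} splits into {p2,p7} and {p6,p8}.
Refine {p1,p3,p4} on symbol b: members go to different blocks, giving {p3,p4} and {p1}.
On input a, block {p2,p7} splits into {p2} and {p7}.
The partition is now stable with 5 blocks: {p3,p4} | {p2} | {p6,p8} | {p1} | {p7}.
p3 and p4 lie in the same block of the stable partition, so they are equivalent — no string distinguishes them.

Yes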